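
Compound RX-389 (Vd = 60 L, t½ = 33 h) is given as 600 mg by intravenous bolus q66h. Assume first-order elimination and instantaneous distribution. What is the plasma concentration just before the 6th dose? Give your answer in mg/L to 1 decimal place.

3.3 mg/L

f = (1/2)^(τ/t½) = (1/2)^(66/33) ≈ 0.2500.
C₀ = D/Vd = 600/60 ≈ 10.000 mg/L.
Before the 6th dose, 5 doses have been given. Superposition: Cmin = C₀·(f + f² + … + f^5).
≈ 10.000 × (0.2500 + 0.0625 + 0.0156 + 0.0039 + 0.0010) ≈ 10.000 × 0.3330 ≈ 3.330 mg/L.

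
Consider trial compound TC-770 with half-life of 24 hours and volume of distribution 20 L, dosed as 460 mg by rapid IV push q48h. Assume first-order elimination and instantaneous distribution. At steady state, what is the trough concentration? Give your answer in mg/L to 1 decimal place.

7.7 mg/L

The dosing interval is 2 half-lives, so f = 2^(−2) = 0.25.
At steady state, R = 1/(1 − 0.25) = 4/3.
Single-dose peak C₀ = D/Vd = 460/20 = 23 mg/L.
Steady-state peak Cmax,ss = C₀·R = 23 × 4/3 ≈ 30.667 mg/L.
Steady-state trough Cmin,ss = Cmax,ss·f ≈ 30.667 × 0.25 ≈ 7.667 mg/L.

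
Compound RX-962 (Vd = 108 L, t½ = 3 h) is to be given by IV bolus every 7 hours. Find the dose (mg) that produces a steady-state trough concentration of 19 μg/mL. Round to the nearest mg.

8289 mg

τ/t½ = 7/3 ≈ 2.3333, so f = (1/2)^(7/3) ≈ 0.198425.
Cmin,ss = (D/Vd)·f/(1−f), so D = Cmin,ss·Vd·(1−f)/f.
D = 19 × 108 × (1−f)/f ≈ 19 × 108 × 4.03969 ≈ 8289.44 mg.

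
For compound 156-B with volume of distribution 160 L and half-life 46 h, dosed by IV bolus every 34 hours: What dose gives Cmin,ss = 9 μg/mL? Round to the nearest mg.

τ/t½ = 34/46 ≈ 0.73913, so f = (1/2)^(34/46) ≈ 0.599100.
Cmin,ss = (D/Vd)·f/(1−f), so D = Cmin,ss·Vd·(1−f)/f.
D = 9 × 160 × (1−f)/f ≈ 9 × 160 × 0.66917 ≈ 963.60 mg.

964 mg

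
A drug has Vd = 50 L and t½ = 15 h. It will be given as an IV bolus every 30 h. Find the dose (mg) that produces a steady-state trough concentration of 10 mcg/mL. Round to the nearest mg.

τ/t½ = 30/15 ≈ 2, so f = (1/2)^(30/15) ≈ 0.250000.
Cmin,ss = (D/Vd)·f/(1−f), so D = Cmin,ss·Vd·(1−f)/f.
D = 10 × 50 × (1−f)/f ≈ 10 × 50 × 3.00000 ≈ 1500.00 mg.

1500 mg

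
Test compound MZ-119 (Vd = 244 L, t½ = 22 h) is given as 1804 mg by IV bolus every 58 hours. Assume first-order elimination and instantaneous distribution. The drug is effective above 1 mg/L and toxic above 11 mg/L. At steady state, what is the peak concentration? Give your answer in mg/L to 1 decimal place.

Over one 58-h interval, 58/22 ≈ 2.6364 half-lives elapse, leaving f ≈ 0.1608 of each dose.
Accumulation ratio R = 1/(1 − f) ≈ 1/0.8392 ≈ 1.1916.
Single-dose peak C₀ = D/Vd = 1804/244 ≈ 7.393 mg/L.
Steady-state peak Cmax,ss = C₀·R ≈ 7.393 × 1.1916 ≈ 8.809 mg/L.
Peak 8.8 mg/L vs MTC 11 mg/L: below toxic threshold.

8.8 mg/L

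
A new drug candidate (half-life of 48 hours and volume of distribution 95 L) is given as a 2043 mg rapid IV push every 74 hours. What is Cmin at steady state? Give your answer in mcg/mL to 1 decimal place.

11.3 mcg/mL

Over one 74-h interval, 74/48 ≈ 1.5417 half-lives elapse, leaving f ≈ 0.3435 of each dose.
Accumulation ratio R = 1/(1 − f) ≈ 1/0.6565 ≈ 1.5232.
Each bolus raises the concentration by D/Vd = 2043/95 ≈ 21.505 mcg/mL.
Steady-state peak Cmax,ss = C₀·R ≈ 21.505 × 1.5232 ≈ 32.756 mcg/mL.
One interval later, Cmin,ss = Cmax,ss·e^(−kτ) ≈ 32.756 × 0.3435 ≈ 11.252 mcg/mL.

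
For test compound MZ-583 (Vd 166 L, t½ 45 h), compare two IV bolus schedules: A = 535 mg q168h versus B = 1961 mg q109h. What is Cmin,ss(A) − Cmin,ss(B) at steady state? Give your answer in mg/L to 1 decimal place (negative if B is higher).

Regimen A: f = (1/2)^(168/45) ≈ 0.0752; Cmin,ss = (535/166)·f/(1−f) ≈ 0.262 mg/L.
Regimen B: f = (1/2)^(109/45) ≈ 0.1866; Cmin,ss = (1961/166)·f/(1−f) ≈ 2.710 mg/L.
Difference ≈ 0.262 − 2.710 ≈ -2.448 mg/L.

-2.4 mg/L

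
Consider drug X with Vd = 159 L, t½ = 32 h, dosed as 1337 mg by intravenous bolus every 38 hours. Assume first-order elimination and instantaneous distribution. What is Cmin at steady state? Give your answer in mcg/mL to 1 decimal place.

6.6 mcg/mL

τ/t½ = 38/32 ≈ 1.1875, so fraction remaining f = (1/2)^(38/32) ≈ 0.4391.
Accumulation ratio R = 1/(1 − f) ≈ 1/0.5609 ≈ 1.7828.
Single-dose peak C₀ = D/Vd = 1337/159 ≈ 8.409 mcg/mL.
Steady-state peak Cmax,ss = C₀·R ≈ 8.409 × 1.7828 ≈ 14.992 mcg/mL.
Steady-state trough Cmin,ss = Cmax,ss·f ≈ 14.992 × 0.4391 ≈ 6.583 mcg/mL.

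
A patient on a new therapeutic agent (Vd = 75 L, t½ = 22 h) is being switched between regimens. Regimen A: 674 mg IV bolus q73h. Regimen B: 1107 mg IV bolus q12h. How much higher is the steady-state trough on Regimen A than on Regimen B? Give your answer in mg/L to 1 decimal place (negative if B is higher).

-31.1 mg/L

Regimen A: f = (1/2)^(73/22) ≈ 0.1003; Cmin,ss = (674/75)·f/(1−f) ≈ 1.002 mg/L.
Regimen B: f = (1/2)^(12/22) ≈ 0.6852; Cmin,ss = (1107/75)·f/(1−f) ≈ 32.127 mg/L.
Difference ≈ 1.002 − 32.127 ≈ -31.125 mg/L.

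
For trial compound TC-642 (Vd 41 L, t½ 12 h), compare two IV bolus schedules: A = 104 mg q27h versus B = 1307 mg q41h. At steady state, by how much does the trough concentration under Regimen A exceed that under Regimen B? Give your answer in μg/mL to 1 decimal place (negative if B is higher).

-2.6 μg/mL

Regimen A: f = (1/2)^(27/12) ≈ 0.2102; Cmin,ss = (104/41)·f/(1−f) ≈ 0.675 μg/mL.
Regimen B: f = (1/2)^(41/12) ≈ 0.0936; Cmin,ss = (1307/41)·f/(1−f) ≈ 3.292 μg/mL.
Difference ≈ 0.675 − 3.292 ≈ -2.617 μg/mL.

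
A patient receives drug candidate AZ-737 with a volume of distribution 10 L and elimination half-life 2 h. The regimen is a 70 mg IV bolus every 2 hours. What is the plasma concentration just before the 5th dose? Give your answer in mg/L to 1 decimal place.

f = (1/2)^(τ/t½) = (1/2)^(2/2) ≈ 0.5000.
C₀ = D/Vd = 70/10 ≈ 7.000 mg/L.
Before the 5th dose, 4 doses have been given. Superposition: Cmin = C₀·(f + f² + … + f^4).
≈ 7.000 × (0.5000 + 0.2500 + 0.1250 + 0.0625) ≈ 7.000 × 0.9375 ≈ 6.562 mg/L.

6.6 mg/L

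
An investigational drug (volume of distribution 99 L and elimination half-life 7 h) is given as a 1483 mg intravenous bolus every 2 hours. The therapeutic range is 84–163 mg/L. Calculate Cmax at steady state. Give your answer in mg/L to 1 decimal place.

83.4 mg/L

Over one 2-h interval, 2/7 ≈ 0.28571 half-lives elapse, leaving f ≈ 0.8203 of each dose.
At steady state, accumulation factor R = 1/(1 − e^(−kτ)) ≈ 5.5648.
Each bolus raises the concentration by D/Vd = 1483/99 ≈ 14.980 mg/L.
Steady-state peak Cmax,ss = C₀·R ≈ 14.980 × 5.5648 ≈ 83.361 mg/L.
Peak 83.4 mg/L vs MTC 163 mg/L: below toxic threshold.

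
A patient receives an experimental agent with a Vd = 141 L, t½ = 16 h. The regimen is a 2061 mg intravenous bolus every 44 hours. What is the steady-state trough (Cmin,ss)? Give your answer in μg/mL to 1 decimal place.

2.6 μg/mL

τ/t½ = 44/16 ≈ 2.75, so fraction remaining f = (1/2)^(44/16) ≈ 0.1487.
At steady state, accumulation factor R = 1/(1 − e^(−kτ)) ≈ 1.1747.
Single-dose peak C₀ = D/Vd = 2061/141 ≈ 14.617 μg/mL.
Cmax,ss = C₀/(1 − f) ≈ 14.617/0.8513 ≈ 17.170 μg/mL.
Steady-state trough Cmin,ss = Cmax,ss·f ≈ 17.170 × 0.1487 ≈ 2.553 μg/mL.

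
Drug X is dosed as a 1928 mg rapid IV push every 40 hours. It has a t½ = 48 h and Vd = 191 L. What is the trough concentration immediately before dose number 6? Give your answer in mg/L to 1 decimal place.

f = (1/2)^(τ/t½) = (1/2)^(40/48) ≈ 0.5612.
C₀ = D/Vd = 1928/191 ≈ 10.094 mg/L.
Before the 6th dose, 5 doses have been given. Superposition: Cmin = C₀·(f + f² + … + f^5).
≈ 10.094 × (0.5612 + 0.3149 + 0.1767 + 0.0992 + 0.0557) ≈ 10.094 × 1.2077 ≈ 12.191 mg/L.

12.2 mg/L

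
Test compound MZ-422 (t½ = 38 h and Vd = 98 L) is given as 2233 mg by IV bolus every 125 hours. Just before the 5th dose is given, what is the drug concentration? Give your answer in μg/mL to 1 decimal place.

f = (1/2)^(τ/t½) = (1/2)^(125/38) ≈ 0.1023.
C₀ = D/Vd = 2233/98 ≈ 22.786 μg/mL.
Before the 5th dose, 4 doses have been given. Superposition: Cmin = C₀·(f + f² + … + f^4).
≈ 22.786 × (0.1023 + 0.0105 + 0.0011 + 0.0001) ≈ 22.786 × 0.1140 ≈ 2.598 μg/mL.

2.6 μg/mL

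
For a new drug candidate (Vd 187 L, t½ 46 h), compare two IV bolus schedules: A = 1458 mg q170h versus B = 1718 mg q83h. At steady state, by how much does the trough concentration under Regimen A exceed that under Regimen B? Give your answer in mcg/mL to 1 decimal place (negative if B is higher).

-3.0 mcg/mL

Regimen A: f = (1/2)^(170/46) ≈ 0.0772; Cmin,ss = (1458/187)·f/(1−f) ≈ 0.652 mcg/mL.
Regimen B: f = (1/2)^(83/46) ≈ 0.2863; Cmin,ss = (1718/187)·f/(1−f) ≈ 3.685 mcg/mL.
Difference ≈ 0.652 − 3.685 ≈ -3.033 mcg/mL.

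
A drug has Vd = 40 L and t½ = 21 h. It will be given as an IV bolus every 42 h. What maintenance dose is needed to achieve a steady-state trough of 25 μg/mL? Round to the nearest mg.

3000 mg

τ/t½ = 42/21 ≈ 2, so f = (1/2)^(42/21) ≈ 0.250000.
Cmin,ss = (D/Vd)·f/(1−f), so D = Cmin,ss·Vd·(1−f)/f.
D = 25 × 40 × (1−f)/f ≈ 25 × 40 × 3.00000 ≈ 3000.00 mg.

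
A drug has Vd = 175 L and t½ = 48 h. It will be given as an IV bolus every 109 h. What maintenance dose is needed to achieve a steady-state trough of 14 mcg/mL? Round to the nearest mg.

τ/t½ = 109/48 ≈ 2.2708, so f = (1/2)^(109/48) ≈ 0.207210.
Cmin,ss = (D/Vd)·f/(1−f), so D = Cmin,ss·Vd·(1−f)/f.
D = 14 × 175 × (1−f)/f ≈ 14 × 175 × 3.82602 ≈ 9373.75 mg.

9374 mg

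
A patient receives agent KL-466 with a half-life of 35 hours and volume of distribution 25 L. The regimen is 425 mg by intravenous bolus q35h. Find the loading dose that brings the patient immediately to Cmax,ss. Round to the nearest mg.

f = (1/2)^(35/35) ≈ 0.500000; accumulation ratio R = 1/(1−f) ≈ 2.00000.
Loading dose to hit Cmax,ss on first dose: D_load = D_maint·R ≈ 425 × 2.00000 ≈ 850.00 mg.

850 mg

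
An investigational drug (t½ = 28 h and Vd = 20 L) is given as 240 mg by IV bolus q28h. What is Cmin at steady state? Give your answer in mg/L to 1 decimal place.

12.0 mg/L

The dosing interval is 1 half-life, so f = 2^(−1) = 0.5.
At steady state, R = 1/(1 − 0.5) = 2/1.
Single-dose peak C₀ = D/Vd = 240/20 = 12 mg/L.
Steady-state peak Cmax,ss = C₀·R = 12 × 2/1 ≈ 24.000 mg/L.
Steady-state trough Cmin,ss = Cmax,ss·f ≈ 24.000 × 0.5 ≈ 12.000 mg/L.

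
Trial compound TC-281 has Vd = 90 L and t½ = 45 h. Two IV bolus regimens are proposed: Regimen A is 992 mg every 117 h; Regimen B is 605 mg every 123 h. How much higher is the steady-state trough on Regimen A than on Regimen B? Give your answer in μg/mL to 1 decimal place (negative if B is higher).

1.0 μg/mL

Regimen A: f = (1/2)^(117/45) ≈ 0.1649; Cmin,ss = (992/90)·f/(1−f) ≈ 2.176 μg/mL.
Regimen B: f = (1/2)^(123/45) ≈ 0.1504; Cmin,ss = (605/90)·f/(1−f) ≈ 1.190 μg/mL.
Difference ≈ 2.176 − 1.190 ≈ 0.986 μg/mL.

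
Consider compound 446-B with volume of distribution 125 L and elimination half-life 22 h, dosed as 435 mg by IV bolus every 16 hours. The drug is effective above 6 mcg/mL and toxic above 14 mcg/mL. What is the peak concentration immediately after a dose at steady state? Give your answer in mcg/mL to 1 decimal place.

Over one 16-h interval, 16/22 ≈ 0.72727 half-lives elapse, leaving f ≈ 0.6040 of each dose.
At steady state, accumulation factor R = 1/(1 − e^(−kτ)) ≈ 2.5253.
Each bolus raises the concentration by D/Vd = 435/125 ≈ 3.480 mcg/mL.
Steady-state peak Cmax,ss = C₀·R ≈ 3.480 × 2.5253 ≈ 8.788 mcg/mL.
Peak 8.8 mcg/mL vs MTC 14 mcg/mL: below toxic threshold.

8.8 mcg/mL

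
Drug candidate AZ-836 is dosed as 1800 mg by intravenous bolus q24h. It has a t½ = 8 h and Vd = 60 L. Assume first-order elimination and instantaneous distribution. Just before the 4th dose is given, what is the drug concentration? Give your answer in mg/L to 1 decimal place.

4.3 mg/L

f = (1/2)^(τ/t½) = (1/2)^(24/8) ≈ 0.1250.
C₀ = D/Vd = 1800/60 ≈ 30.000 mg/L.
Before the 4th dose, 3 doses have been given. Superposition: Cmin = C₀·(f + f² + … + f^3).
≈ 30.000 × (0.1250 + 0.0156 + 0.0020) ≈ 30.000 × 0.1426 ≈ 4.278 mg/L.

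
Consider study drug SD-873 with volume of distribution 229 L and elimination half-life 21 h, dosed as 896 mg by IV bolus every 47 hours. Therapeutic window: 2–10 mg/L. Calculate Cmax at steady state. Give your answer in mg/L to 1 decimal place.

5.0 mg/L

Over one 47-h interval, 47/21 ≈ 2.2381 half-lives elapse, leaving f ≈ 0.2120 of each dose.
At steady state, accumulation factor R = 1/(1 − e^(−kτ)) ≈ 1.2690.
Each bolus raises the concentration by D/Vd = 896/229 ≈ 3.913 mg/L.
Steady-state peak Cmax,ss = C₀·R ≈ 3.913 × 1.2690 ≈ 4.966 mg/L.
Peak 5.0 mg/L vs MTC 10 mg/L: below toxic threshold.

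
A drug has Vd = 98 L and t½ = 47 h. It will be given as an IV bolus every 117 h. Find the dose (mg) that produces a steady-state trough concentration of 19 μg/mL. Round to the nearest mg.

8594 mg

τ/t½ = 117/47 ≈ 2.4894, so f = (1/2)^(117/47) ≈ 0.178085.
Cmin,ss = (D/Vd)·f/(1−f), so D = Cmin,ss·Vd·(1−f)/f.
D = 19 × 98 × (1−f)/f ≈ 19 × 98 × 4.61530 ≈ 8593.69 mg.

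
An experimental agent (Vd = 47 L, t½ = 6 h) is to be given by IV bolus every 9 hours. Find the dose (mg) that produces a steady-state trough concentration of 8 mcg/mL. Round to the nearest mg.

τ/t½ = 9/6 ≈ 1.5, so f = (1/2)^(9/6) ≈ 0.353553.
Cmin,ss = (D/Vd)·f/(1−f), so D = Cmin,ss·Vd·(1−f)/f.
D = 8 × 47 × (1−f)/f ≈ 8 × 47 × 1.82843 ≈ 687.49 mg.

687 mg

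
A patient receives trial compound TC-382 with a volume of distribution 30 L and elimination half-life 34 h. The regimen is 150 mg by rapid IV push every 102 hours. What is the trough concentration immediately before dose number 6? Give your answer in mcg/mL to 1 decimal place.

f = (1/2)^(τ/t½) = (1/2)^(102/34) ≈ 0.1250.
C₀ = D/Vd = 150/30 ≈ 5.000 mcg/mL.
Before the 6th dose, 5 doses have been given. Superposition: Cmin = C₀·(f + f² + … + f^5).
≈ 5.000 × (0.1250 + 0.0156 + 0.0020 + 0.0002 + 0.0000) ≈ 5.000 × 0.1428 ≈ 0.714 mcg/mL.

0.7 mcg/mL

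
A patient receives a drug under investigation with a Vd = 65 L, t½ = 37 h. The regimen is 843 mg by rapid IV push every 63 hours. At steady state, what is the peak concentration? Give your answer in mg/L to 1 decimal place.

τ/t½ = 63/37 ≈ 1.7027, so fraction remaining f = (1/2)^(63/37) ≈ 0.3072.
Accumulation ratio R = 1/(1 − f) ≈ 1/0.6928 ≈ 1.4434.
Each bolus raises the concentration by D/Vd = 843/65 ≈ 12.969 mg/L.
Steady-state peak Cmax,ss = C₀·R ≈ 12.969 × 1.4434 ≈ 18.719 mg/L.

18.7 mg/L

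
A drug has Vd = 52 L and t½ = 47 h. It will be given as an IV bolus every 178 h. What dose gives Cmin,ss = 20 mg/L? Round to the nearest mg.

13318 mg

τ/t½ = 178/47 ≈ 3.7872, so f = (1/2)^(178/47) ≈ 0.072432.
Cmin,ss = (D/Vd)·f/(1−f), so D = Cmin,ss·Vd·(1−f)/f.
D = 20 × 52 × (1−f)/f ≈ 20 × 52 × 12.80605 ≈ 13318.29 mg.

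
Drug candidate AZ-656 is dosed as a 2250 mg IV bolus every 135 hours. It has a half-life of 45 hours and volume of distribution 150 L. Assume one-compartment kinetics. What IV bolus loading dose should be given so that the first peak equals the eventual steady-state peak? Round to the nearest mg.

f = (1/2)^(135/45) ≈ 0.125000; accumulation ratio R = 1/(1−f) ≈ 1.14286.
Loading dose to hit Cmax,ss on first dose: D_load = D_maint·R ≈ 2250 × 1.14286 ≈ 2571.43 mg.

2571 mg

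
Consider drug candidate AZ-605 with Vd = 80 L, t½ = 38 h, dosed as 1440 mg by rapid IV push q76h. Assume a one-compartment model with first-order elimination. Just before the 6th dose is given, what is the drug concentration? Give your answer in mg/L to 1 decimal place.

f = (1/2)^(τ/t½) = (1/2)^(76/38) ≈ 0.2500.
C₀ = D/Vd = 1440/80 ≈ 18.000 mg/L.
Before the 6th dose, 5 doses have been given. Superposition: Cmin = C₀·(f + f² + … + f^5).
≈ 18.000 × (0.2500 + 0.0625 + 0.0156 + 0.0039 + 0.0010) ≈ 18.000 × 0.3330 ≈ 5.994 mg/L.

6.0 mg/L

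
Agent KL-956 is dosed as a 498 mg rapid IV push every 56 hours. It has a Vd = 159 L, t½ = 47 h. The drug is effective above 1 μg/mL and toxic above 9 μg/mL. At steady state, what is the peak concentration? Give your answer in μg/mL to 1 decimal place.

τ/t½ = 56/47 ≈ 1.1915, so fraction remaining f = (1/2)^(56/47) ≈ 0.4379.
Accumulation ratio R = 1/(1 − f) ≈ 1/0.5621 ≈ 1.7790.
Single-dose peak C₀ = D/Vd = 498/159 ≈ 3.132 μg/mL.
Steady-state peak Cmax,ss = C₀·R ≈ 3.132 × 1.7790 ≈ 5.572 μg/mL.
Peak 5.6 μg/mL vs MTC 9 μg/mL: below toxic threshold.

5.6 μg/mL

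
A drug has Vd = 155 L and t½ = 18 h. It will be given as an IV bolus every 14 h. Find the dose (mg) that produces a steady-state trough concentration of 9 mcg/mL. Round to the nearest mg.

τ/t½ = 14/18 ≈ 0.77778, so f = (1/2)^(14/18) ≈ 0.583265.
Cmin,ss = (D/Vd)·f/(1−f), so D = Cmin,ss·Vd·(1−f)/f.
D = 9 × 155 × (1−f)/f ≈ 9 × 155 × 0.71449 ≈ 996.71 mg.

997 mg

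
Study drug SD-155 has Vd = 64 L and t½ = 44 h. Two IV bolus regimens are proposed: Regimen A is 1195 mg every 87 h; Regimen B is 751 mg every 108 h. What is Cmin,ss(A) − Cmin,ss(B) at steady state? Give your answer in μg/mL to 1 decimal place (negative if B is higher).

3.7 μg/mL

Regimen A: f = (1/2)^(87/44) ≈ 0.2540; Cmin,ss = (1195/64)·f/(1−f) ≈ 6.357 μg/mL.
Regimen B: f = (1/2)^(108/44) ≈ 0.1824; Cmin,ss = (751/64)·f/(1−f) ≈ 2.618 μg/mL.
Difference ≈ 6.357 − 2.618 ≈ 3.739 μg/mL.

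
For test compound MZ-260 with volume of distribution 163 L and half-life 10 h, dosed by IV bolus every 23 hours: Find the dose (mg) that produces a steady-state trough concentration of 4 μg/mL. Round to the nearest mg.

τ/t½ = 23/10 ≈ 2.3, so f = (1/2)^(23/10) ≈ 0.203063.
Cmin,ss = (D/Vd)·f/(1−f), so D = Cmin,ss·Vd·(1−f)/f.
D = 4 × 163 × (1−f)/f ≈ 4 × 163 × 3.92458 ≈ 2558.83 mg.

2559 mg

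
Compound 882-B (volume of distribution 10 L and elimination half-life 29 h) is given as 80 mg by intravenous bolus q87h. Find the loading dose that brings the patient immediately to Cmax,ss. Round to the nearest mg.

91 mg

f = (1/2)^(87/29) ≈ 0.125000; accumulation ratio R = 1/(1−f) ≈ 1.14286.
Loading dose to hit Cmax,ss on first dose: D_load = D_maint·R ≈ 80 × 1.14286 ≈ 91.43 mg.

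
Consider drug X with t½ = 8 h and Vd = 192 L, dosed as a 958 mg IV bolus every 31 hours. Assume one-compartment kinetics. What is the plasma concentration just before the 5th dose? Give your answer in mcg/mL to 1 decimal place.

f = (1/2)^(τ/t½) = (1/2)^(31/8) ≈ 0.0682.
C₀ = D/Vd = 958/192 ≈ 4.990 mcg/mL.
Before the 5th dose, 4 doses have been given. Superposition: Cmin = C₀·(f + f² + … + f^4).
≈ 4.990 × (0.0682 + 0.0047 + 0.0003 + 0.0000) ≈ 4.990 × 0.0732 ≈ 0.365 mcg/mL.

0.4 mcg/mL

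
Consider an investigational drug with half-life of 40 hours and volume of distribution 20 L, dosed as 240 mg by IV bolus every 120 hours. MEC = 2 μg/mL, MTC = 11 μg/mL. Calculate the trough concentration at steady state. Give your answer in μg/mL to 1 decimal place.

1.7 μg/mL

The dosing interval is 3 half-lives, so f = 2^(−3) = 0.125.
At steady state, R = 1/(1 − 0.125) = 8/7.
Single-dose peak C₀ = D/Vd = 240/20 = 12 μg/mL.
Steady-state peak Cmax,ss = C₀·R = 12 × 8/7 ≈ 13.714 μg/mL.
Steady-state trough Cmin,ss = Cmax,ss·f ≈ 13.714 × 0.125 ≈ 1.714 μg/mL.
Trough 1.7 μg/mL vs MEC 2 μg/mL: subtherapeutic.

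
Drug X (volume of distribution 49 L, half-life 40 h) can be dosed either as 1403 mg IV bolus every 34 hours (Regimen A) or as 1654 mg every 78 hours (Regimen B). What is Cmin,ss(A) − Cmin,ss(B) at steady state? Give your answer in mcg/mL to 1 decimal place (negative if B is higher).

23.9 mcg/mL

Regimen A: f = (1/2)^(34/40) ≈ 0.5548; Cmin,ss = (1403/49)·f/(1−f) ≈ 35.681 mcg/mL.
Regimen B: f = (1/2)^(78/40) ≈ 0.2588; Cmin,ss = (1654/49)·f/(1−f) ≈ 11.786 mcg/mL.
Difference ≈ 35.681 − 11.786 ≈ 23.895 mcg/mL.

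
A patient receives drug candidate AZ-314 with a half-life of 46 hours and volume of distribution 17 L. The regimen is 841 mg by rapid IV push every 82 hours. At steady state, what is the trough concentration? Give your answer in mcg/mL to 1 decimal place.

k = ln2/t½ = ln2/46 ≈ 0.015068 h⁻¹; fraction remaining f = e^(−kτ) = e^(−0.015068×82) ≈ 0.2907.
Accumulation ratio R = 1/(1 − f) ≈ 1/0.7093 ≈ 1.4098.
Single-dose peak C₀ = D/Vd = 841/17 ≈ 49.471 mcg/mL.
Cmax,ss = C₀/(1 − f) ≈ 49.471/0.7093 ≈ 69.746 mcg/mL.
One interval later, Cmin,ss = Cmax,ss·e^(−kτ) ≈ 69.746 × 0.2907 ≈ 20.275 mcg/mL.

20.3 mcg/mL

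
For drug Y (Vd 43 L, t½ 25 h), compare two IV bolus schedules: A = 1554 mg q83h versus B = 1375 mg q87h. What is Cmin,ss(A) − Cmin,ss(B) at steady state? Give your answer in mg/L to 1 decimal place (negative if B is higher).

Regimen A: f = (1/2)^(83/25) ≈ 0.1001; Cmin,ss = (1554/43)·f/(1−f) ≈ 4.020 mg/L.
Regimen B: f = (1/2)^(87/25) ≈ 0.0896; Cmin,ss = (1375/43)·f/(1−f) ≈ 3.147 mg/L.
Difference ≈ 4.020 − 3.147 ≈ 0.873 mg/L.

0.9 mg/L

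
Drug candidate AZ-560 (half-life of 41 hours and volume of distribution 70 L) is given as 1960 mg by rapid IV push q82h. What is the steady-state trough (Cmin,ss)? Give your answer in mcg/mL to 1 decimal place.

τ = 82 h = 2 half-lives, so f = (1/2)^2 = 0.25.
At steady state, R = 1/(1 − 0.25) = 4/3.
Single-dose peak C₀ = D/Vd = 1960/70 = 28 mcg/mL.
Steady-state peak Cmax,ss = C₀·R = 28 × 4/3 ≈ 37.333 mcg/mL.
Steady-state trough Cmin,ss = Cmax,ss·f ≈ 37.333 × 0.25 ≈ 9.333 mcg/mL.

9.3 mcg/mL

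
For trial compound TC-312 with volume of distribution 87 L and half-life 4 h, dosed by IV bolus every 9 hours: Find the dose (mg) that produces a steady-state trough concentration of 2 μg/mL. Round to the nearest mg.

τ/t½ = 9/4 ≈ 2.25, so f = (1/2)^(9/4) ≈ 0.210224.
Cmin,ss = (D/Vd)·f/(1−f), so D = Cmin,ss·Vd·(1−f)/f.
D = 2 × 87 × (1−f)/f ≈ 2 × 87 × 3.75683 ≈ 653.69 mg.

654 mg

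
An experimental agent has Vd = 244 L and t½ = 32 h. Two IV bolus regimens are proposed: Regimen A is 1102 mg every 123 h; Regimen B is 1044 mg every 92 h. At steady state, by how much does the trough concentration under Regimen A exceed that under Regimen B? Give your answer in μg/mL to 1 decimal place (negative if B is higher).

-0.3 μg/mL

Regimen A: f = (1/2)^(123/32) ≈ 0.0696; Cmin,ss = (1102/244)·f/(1−f) ≈ 0.338 μg/mL.
Regimen B: f = (1/2)^(92/32) ≈ 0.1363; Cmin,ss = (1044/244)·f/(1−f) ≈ 0.675 μg/mL.
Difference ≈ 0.338 − 0.675 ≈ -0.337 μg/mL.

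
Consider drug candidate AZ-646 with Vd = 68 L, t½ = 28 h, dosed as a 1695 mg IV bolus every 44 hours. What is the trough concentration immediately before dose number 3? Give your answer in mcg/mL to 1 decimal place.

11.2 mcg/mL

f = (1/2)^(τ/t½) = (1/2)^(44/28) ≈ 0.3365.
C₀ = D/Vd = 1695/68 ≈ 24.926 mcg/mL.
Before the 3rd dose, 2 doses have been given. Superposition: Cmin = C₀·(f + f²).
≈ 24.926 × (0.3365 + 0.1132) ≈ 24.926 × 0.4497 ≈ 11.209 mcg/mL.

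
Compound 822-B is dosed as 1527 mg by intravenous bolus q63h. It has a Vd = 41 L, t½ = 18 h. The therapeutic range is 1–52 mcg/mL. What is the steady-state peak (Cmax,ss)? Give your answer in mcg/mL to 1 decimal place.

40.9 mcg/mL

k = ln2/t½ = ln2/18 ≈ 0.038508 h⁻¹; fraction remaining f = e^(−kτ) = e^(−0.038508×63) ≈ 0.0884.
At steady state, accumulation factor R = 1/(1 − e^(−kτ)) ≈ 1.0970.
Single-dose peak C₀ = D/Vd = 1527/41 ≈ 37.244 mcg/mL.
Steady-state peak Cmax,ss = C₀·R ≈ 37.244 × 1.0970 ≈ 40.857 mcg/mL.
Peak 40.9 mcg/mL vs MTC 52 mcg/mL: below toxic threshold.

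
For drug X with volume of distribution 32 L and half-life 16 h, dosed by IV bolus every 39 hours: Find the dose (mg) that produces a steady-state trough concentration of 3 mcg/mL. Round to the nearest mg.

τ/t½ = 39/16 ≈ 2.4375, so f = (1/2)^(39/16) ≈ 0.184603.
Cmin,ss = (D/Vd)·f/(1−f), so D = Cmin,ss·Vd·(1−f)/f.
D = 3 × 32 × (1−f)/f ≈ 3 × 32 × 4.41703 ≈ 424.03 mg.

424 mg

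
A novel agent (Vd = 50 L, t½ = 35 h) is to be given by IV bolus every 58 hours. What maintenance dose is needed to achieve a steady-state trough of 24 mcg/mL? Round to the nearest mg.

τ/t½ = 58/35 ≈ 1.6571, so f = (1/2)^(58/35) ≈ 0.317066.
Cmin,ss = (D/Vd)·f/(1−f), so D = Cmin,ss·Vd·(1−f)/f.
D = 24 × 50 × (1−f)/f ≈ 24 × 50 × 2.15392 ≈ 2584.70 mg.

2585 mg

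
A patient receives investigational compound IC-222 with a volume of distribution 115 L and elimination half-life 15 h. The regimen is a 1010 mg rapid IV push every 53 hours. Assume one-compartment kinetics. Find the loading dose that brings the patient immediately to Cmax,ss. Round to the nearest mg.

1105 mg

f = (1/2)^(53/15) ≈ 0.086370; accumulation ratio R = 1/(1−f) ≈ 1.09453.
Loading dose to hit Cmax,ss on first dose: D_load = D_maint·R ≈ 1010 × 1.09453 ≈ 1105.48 mg.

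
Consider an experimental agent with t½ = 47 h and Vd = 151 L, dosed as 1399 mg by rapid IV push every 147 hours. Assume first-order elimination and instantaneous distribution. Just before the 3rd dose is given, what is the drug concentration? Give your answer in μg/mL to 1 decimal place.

1.2 μg/mL

f = (1/2)^(τ/t½) = (1/2)^(147/47) ≈ 0.1144.
C₀ = D/Vd = 1399/151 ≈ 9.265 μg/mL.
Before the 3rd dose, 2 doses have been given. Superposition: Cmin = C₀·(f + f²).
≈ 9.265 × (0.1144 + 0.0131) ≈ 9.265 × 0.1275 ≈ 1.181 μg/mL.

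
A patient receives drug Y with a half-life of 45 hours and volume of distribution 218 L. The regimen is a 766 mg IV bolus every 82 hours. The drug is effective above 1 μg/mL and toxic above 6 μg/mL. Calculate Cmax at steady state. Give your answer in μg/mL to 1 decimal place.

τ/t½ = 82/45 ≈ 1.8222, so fraction remaining f = (1/2)^(82/45) ≈ 0.2828.
At steady state, accumulation factor R = 1/(1 − e^(−kτ)) ≈ 1.3943.
Each bolus raises the concentration by D/Vd = 766/218 ≈ 3.514 μg/mL.
Cmax,ss = C₀/(1 − f) ≈ 3.514/0.7172 ≈ 4.900 μg/mL.
Peak 4.9 μg/mL vs MTC 6 μg/mL: below toxic threshold.

4.9 μg/mL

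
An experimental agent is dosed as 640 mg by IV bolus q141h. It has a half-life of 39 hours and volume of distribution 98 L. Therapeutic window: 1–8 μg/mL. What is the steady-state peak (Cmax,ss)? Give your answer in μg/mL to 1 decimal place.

7.1 μg/mL

k = ln2/t½ = ln2/39 ≈ 0.017773 h⁻¹; fraction remaining f = e^(−kτ) = e^(−0.017773×141) ≈ 0.0816.
At steady state, accumulation factor R = 1/(1 − e^(−kτ)) ≈ 1.0889.
Single-dose peak C₀ = D/Vd = 640/98 ≈ 6.531 μg/mL.
Steady-state peak Cmax,ss = C₀·R ≈ 6.531 × 1.0889 ≈ 7.112 μg/mL.
Peak 7.1 μg/mL vs MTC 8 μg/mL: below toxic threshold.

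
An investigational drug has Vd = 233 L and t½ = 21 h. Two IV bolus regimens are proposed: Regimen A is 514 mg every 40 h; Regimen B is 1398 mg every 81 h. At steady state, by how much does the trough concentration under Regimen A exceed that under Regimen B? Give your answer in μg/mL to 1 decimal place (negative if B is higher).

Regimen A: f = (1/2)^(40/21) ≈ 0.2671; Cmin,ss = (514/233)·f/(1−f) ≈ 0.804 μg/mL.
Regimen B: f = (1/2)^(81/21) ≈ 0.0690; Cmin,ss = (1398/233)·f/(1−f) ≈ 0.445 μg/mL.
Difference ≈ 0.804 − 0.445 ≈ 0.359 μg/mL.

0.4 μg/mL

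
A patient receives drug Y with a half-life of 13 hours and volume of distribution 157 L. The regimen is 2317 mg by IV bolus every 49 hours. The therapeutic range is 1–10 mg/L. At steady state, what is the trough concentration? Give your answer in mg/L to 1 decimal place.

1.2 mg/L

Over one 49-h interval, 49/13 ≈ 3.7692 half-lives elapse, leaving f ≈ 0.0733 of each dose.
Accumulation ratio R = 1/(1 − f) ≈ 1/0.9267 ≈ 1.0791.
Each bolus raises the concentration by D/Vd = 2317/157 ≈ 14.758 mg/L.
Steady-state peak Cmax,ss = C₀·R ≈ 14.758 × 1.0791 ≈ 15.925 mg/L.
One interval later, Cmin,ss = Cmax,ss·e^(−kτ) ≈ 15.925 × 0.0733 ≈ 1.167 mg/L.
Trough 1.2 mg/L vs MEC 1 mg/L: adequate.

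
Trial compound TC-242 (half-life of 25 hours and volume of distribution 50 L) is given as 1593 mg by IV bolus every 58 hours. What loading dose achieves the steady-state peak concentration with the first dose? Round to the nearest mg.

1992 mg

f = (1/2)^(58/25) ≈ 0.200267; accumulation ratio R = 1/(1−f) ≈ 1.25042.
Loading dose to hit Cmax,ss on first dose: D_load = D_maint·R ≈ 1593 × 1.25042 ≈ 1991.92 mg.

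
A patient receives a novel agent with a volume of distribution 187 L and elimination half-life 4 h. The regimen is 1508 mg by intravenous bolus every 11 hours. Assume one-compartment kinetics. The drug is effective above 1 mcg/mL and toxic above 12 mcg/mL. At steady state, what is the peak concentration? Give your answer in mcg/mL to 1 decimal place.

9.5 mcg/mL

Over one 11-h interval, 11/4 ≈ 2.75 half-lives elapse, leaving f ≈ 0.1487 of each dose.
At steady state, accumulation factor R = 1/(1 − e^(−kτ)) ≈ 1.1747.
Single-dose peak C₀ = D/Vd = 1508/187 ≈ 8.064 mcg/mL.
Steady-state peak Cmax,ss = C₀·R ≈ 8.064 × 1.1747 ≈ 9.473 mcg/mL.
Peak 9.5 mcg/mL vs MTC 12 mcg/mL: below toxic threshold.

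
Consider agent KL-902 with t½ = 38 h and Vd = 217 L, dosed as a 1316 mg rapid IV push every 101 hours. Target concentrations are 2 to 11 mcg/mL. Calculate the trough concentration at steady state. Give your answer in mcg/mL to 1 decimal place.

Over one 101-h interval, 101/38 ≈ 2.6579 half-lives elapse, leaving f ≈ 0.1585 of each dose.
At steady state, accumulation factor R = 1/(1 − e^(−kτ)) ≈ 1.1884.
Each bolus raises the concentration by D/Vd = 1316/217 ≈ 6.065 mcg/mL.
Steady-state peak Cmax,ss = C₀·R ≈ 6.065 × 1.1884 ≈ 7.208 mcg/mL.
One interval later, Cmin,ss = Cmax,ss·e^(−kτ) ≈ 7.208 × 0.1585 ≈ 1.142 mcg/mL.
Trough 1.1 mcg/mL vs MEC 2 mcg/mL: subtherapeutic.

1.1 mcg/mL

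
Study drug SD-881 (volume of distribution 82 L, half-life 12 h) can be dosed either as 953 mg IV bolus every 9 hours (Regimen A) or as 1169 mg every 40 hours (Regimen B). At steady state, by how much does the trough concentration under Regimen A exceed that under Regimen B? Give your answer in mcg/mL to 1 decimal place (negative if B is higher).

15.5 mcg/mL

Regimen A: f = (1/2)^(9/12) ≈ 0.5946; Cmin,ss = (953/82)·f/(1−f) ≈ 17.046 mcg/mL.
Regimen B: f = (1/2)^(40/12) ≈ 0.0992; Cmin,ss = (1169/82)·f/(1−f) ≈ 1.570 mcg/mL.
Difference ≈ 17.046 − 1.570 ≈ 15.476 mcg/mL.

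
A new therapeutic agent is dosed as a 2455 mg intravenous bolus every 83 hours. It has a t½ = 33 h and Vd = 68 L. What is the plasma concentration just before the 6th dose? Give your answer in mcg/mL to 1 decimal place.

7.7 mcg/mL

f = (1/2)^(τ/t½) = (1/2)^(83/33) ≈ 0.1749.
C₀ = D/Vd = 2455/68 ≈ 36.103 mcg/mL.
Before the 6th dose, 5 doses have been given. Superposition: Cmin = C₀·(f + f² + … + f^5).
≈ 36.103 × (0.1749 + 0.0306 + 0.0054 + 0.0009 + 0.0002) ≈ 36.103 × 0.2120 ≈ 7.654 mcg/mL.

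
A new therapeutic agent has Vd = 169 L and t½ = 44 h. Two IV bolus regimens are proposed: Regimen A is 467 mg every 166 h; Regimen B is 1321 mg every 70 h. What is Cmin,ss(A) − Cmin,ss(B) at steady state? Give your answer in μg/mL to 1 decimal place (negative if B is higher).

Regimen A: f = (1/2)^(166/44) ≈ 0.0732; Cmin,ss = (467/169)·f/(1−f) ≈ 0.218 μg/mL.
Regimen B: f = (1/2)^(70/44) ≈ 0.3320; Cmin,ss = (1321/169)·f/(1−f) ≈ 3.885 μg/mL.
Difference ≈ 0.218 − 3.885 ≈ -3.667 μg/mL.

-3.7 μg/mL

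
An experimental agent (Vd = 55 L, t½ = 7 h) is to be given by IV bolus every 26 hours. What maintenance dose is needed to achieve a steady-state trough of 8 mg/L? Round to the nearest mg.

5335 mg

τ/t½ = 26/7 ≈ 3.7143, so f = (1/2)^(26/7) ≈ 0.076188.
Cmin,ss = (D/Vd)·f/(1−f), so D = Cmin,ss·Vd·(1−f)/f.
D = 8 × 55 × (1−f)/f ≈ 8 × 55 × 12.12543 ≈ 5335.19 mg.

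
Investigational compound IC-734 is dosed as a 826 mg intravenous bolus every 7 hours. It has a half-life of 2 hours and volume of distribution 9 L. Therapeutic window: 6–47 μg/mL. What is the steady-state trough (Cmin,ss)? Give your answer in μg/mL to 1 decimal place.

8.9 μg/mL

k = ln2/t½ = ln2/2 ≈ 0.346574 h⁻¹; fraction remaining f = e^(−kτ) = e^(−0.346574×7) ≈ 0.0884.
Each bolus raises the concentration by D/Vd = 826/9 ≈ 91.778 μg/mL.
Steady-state trough Cmin,ss = C₀·f/(1−f) ≈ 91.778 × 0.0884/0.9116 ≈ 8.900 μg/mL.
Trough 8.9 μg/mL vs MEC 6 μg/mL: adequate.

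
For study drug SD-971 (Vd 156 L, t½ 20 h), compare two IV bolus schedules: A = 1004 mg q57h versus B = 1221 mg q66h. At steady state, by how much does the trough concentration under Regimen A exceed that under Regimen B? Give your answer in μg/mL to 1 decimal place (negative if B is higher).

Regimen A: f = (1/2)^(57/20) ≈ 0.1387; Cmin,ss = (1004/156)·f/(1−f) ≈ 1.036 μg/mL.
Regimen B: f = (1/2)^(66/20) ≈ 0.1015; Cmin,ss = (1221/156)·f/(1−f) ≈ 0.884 μg/mL.
Difference ≈ 1.036 − 0.884 ≈ 0.152 μg/mL.

0.2 μg/mL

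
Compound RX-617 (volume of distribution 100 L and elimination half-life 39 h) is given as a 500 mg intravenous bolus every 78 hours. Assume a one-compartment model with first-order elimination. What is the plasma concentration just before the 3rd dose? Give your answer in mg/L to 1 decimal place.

1.6 mg/L

f = (1/2)^(τ/t½) = (1/2)^(78/39) ≈ 0.2500.
C₀ = D/Vd = 500/100 ≈ 5.000 mg/L.
Before the 3rd dose, 2 doses have been given. Superposition: Cmin = C₀·(f + f²).
≈ 5.000 × (0.2500 + 0.0625) ≈ 5.000 × 0.3125 ≈ 1.562 mg/L.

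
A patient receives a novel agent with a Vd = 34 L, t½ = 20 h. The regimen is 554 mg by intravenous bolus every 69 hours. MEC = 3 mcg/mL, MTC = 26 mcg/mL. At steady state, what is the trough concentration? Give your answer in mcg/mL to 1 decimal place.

1.6 mcg/mL

τ/t½ = 69/20 ≈ 3.45, so fraction remaining f = (1/2)^(69/20) ≈ 0.0915.
Accumulation ratio R = 1/(1 − f) ≈ 1/0.9085 ≈ 1.1007.
Single-dose peak C₀ = D/Vd = 554/34 ≈ 16.294 mcg/mL.
Cmax,ss = C₀/(1 − f) ≈ 16.294/0.9085 ≈ 17.935 mcg/mL.
One interval later, Cmin,ss = Cmax,ss·e^(−kτ) ≈ 17.935 × 0.0915 ≈ 1.641 mcg/mL.
Trough 1.6 mcg/mL vs MEC 3 mcg/mL: subtherapeutic.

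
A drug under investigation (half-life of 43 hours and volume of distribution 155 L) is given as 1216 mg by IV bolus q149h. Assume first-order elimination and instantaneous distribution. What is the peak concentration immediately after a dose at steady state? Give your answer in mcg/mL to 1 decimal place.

Over one 149-h interval, 149/43 ≈ 3.4651 half-lives elapse, leaving f ≈ 0.0906 of each dose.
At steady state, accumulation factor R = 1/(1 − e^(−kτ)) ≈ 1.0996.
Each bolus raises the concentration by D/Vd = 1216/155 ≈ 7.845 mcg/mL.
Steady-state peak Cmax,ss = C₀·R ≈ 7.845 × 1.0996 ≈ 8.626 mcg/mL.

8.6 mcg/mL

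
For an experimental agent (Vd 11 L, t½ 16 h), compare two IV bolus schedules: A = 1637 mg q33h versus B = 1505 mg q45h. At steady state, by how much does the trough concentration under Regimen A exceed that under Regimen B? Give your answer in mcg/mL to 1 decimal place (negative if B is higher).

Regimen A: f = (1/2)^(33/16) ≈ 0.2394; Cmin,ss = (1637/11)·f/(1−f) ≈ 46.841 mcg/mL.
Regimen B: f = (1/2)^(45/16) ≈ 0.1423; Cmin,ss = (1505/11)·f/(1−f) ≈ 22.699 mcg/mL.
Difference ≈ 46.841 − 22.699 ≈ 24.142 mcg/mL.

24.1 mcg/mL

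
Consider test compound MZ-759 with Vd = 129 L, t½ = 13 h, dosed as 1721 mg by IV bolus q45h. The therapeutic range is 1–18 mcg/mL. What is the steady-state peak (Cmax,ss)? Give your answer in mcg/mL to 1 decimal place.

k = ln2/t½ = ln2/13 ≈ 0.053319 h⁻¹; fraction remaining f = e^(−kτ) = e^(−0.053319×45) ≈ 0.0908.
Accumulation ratio R = 1/(1 − f) ≈ 1/0.9092 ≈ 1.0999.
Each bolus raises the concentration by D/Vd = 1721/129 ≈ 13.341 mcg/mL.
Steady-state peak Cmax,ss = C₀·R ≈ 13.341 × 1.0999 ≈ 14.674 mcg/mL.
Peak 14.7 mcg/mL vs MTC 18 mcg/mL: below toxic threshold.

14.7 mcg/mL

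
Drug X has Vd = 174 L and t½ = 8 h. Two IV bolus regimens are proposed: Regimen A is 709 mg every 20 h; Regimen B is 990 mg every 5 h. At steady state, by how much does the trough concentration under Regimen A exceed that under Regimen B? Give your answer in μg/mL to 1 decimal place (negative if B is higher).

Regimen A: f = (1/2)^(20/8) ≈ 0.1768; Cmin,ss = (709/174)·f/(1−f) ≈ 0.875 μg/mL.
Regimen B: f = (1/2)^(5/8) ≈ 0.6484; Cmin,ss = (990/174)·f/(1−f) ≈ 10.493 μg/mL.
Difference ≈ 0.875 − 10.493 ≈ -9.618 μg/mL.

-9.6 μg/mL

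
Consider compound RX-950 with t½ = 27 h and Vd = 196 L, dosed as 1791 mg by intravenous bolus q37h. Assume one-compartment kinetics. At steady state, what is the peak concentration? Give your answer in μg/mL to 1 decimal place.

τ/t½ = 37/27 ≈ 1.3704, so fraction remaining f = (1/2)^(37/27) ≈ 0.3868.
Accumulation ratio R = 1/(1 − f) ≈ 1/0.6132 ≈ 1.6308.
Each bolus raises the concentration by D/Vd = 1791/196 ≈ 9.138 μg/mL.
Cmax,ss = C₀/(1 − f) ≈ 9.138/0.6132 ≈ 14.902 μg/mL.

14.9 μg/mL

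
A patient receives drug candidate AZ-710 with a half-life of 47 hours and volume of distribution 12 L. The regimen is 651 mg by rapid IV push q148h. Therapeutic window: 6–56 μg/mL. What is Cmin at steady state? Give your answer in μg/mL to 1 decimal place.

6.9 μg/mL

τ/t½ = 148/47 ≈ 3.1489, so fraction remaining f = (1/2)^(148/47) ≈ 0.1127.
Accumulation ratio R = 1/(1 − f) ≈ 1/0.8873 ≈ 1.1270.
Single-dose peak C₀ = D/Vd = 651/12 ≈ 54.250 μg/mL.
Steady-state peak Cmax,ss = C₀·R ≈ 54.250 × 1.1270 ≈ 61.140 μg/mL.
One interval later, Cmin,ss = Cmax,ss·e^(−kτ) ≈ 61.140 × 0.1127 ≈ 6.890 μg/mL.
Trough 6.9 μg/mL vs MEC 6 μg/mL: adequate.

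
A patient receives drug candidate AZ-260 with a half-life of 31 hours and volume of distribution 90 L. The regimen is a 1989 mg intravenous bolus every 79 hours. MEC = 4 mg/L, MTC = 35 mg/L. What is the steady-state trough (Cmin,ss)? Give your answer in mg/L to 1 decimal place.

4.6 mg/L

Over one 79-h interval, 79/31 ≈ 2.5484 half-lives elapse, leaving f ≈ 0.1709 of each dose.
At steady state, accumulation factor R = 1/(1 − e^(−kτ)) ≈ 1.2061.
Each bolus raises the concentration by D/Vd = 1989/90 ≈ 22.100 mg/L.
Steady-state peak Cmax,ss = C₀·R ≈ 22.100 × 1.2061 ≈ 26.655 mg/L.
One interval later, Cmin,ss = Cmax,ss·e^(−kτ) ≈ 26.655 × 0.1709 ≈ 4.555 mg/L.
Trough 4.6 mg/L vs MEC 4 mg/L: adequate.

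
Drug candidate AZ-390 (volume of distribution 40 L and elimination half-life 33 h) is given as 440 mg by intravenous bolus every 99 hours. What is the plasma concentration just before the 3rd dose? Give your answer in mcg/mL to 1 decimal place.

f = (1/2)^(τ/t½) = (1/2)^(99/33) ≈ 0.1250.
C₀ = D/Vd = 440/40 ≈ 11.000 mcg/mL.
Before the 3rd dose, 2 doses have been given. Superposition: Cmin = C₀·(f + f²).
≈ 11.000 × (0.1250 + 0.0156) ≈ 11.000 × 0.1406 ≈ 1.547 mcg/mL.

1.5 mcg/mL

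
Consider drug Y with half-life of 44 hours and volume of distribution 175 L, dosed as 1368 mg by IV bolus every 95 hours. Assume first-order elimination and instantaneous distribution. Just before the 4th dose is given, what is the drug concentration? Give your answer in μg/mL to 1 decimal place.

2.2 μg/mL

f = (1/2)^(τ/t½) = (1/2)^(95/44) ≈ 0.2239.
C₀ = D/Vd = 1368/175 ≈ 7.817 μg/mL.
Before the 4th dose, 3 doses have been given. Superposition: Cmin = C₀·(f + f² + … + f^3).
≈ 7.817 × (0.2239 + 0.0501 + 0.0112) ≈ 7.817 × 0.2852 ≈ 2.229 μg/mL.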